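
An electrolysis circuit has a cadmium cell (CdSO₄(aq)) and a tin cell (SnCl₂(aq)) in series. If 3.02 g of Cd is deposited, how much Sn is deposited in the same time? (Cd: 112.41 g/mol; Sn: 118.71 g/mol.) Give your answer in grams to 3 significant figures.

n(Cd) = 3.02 / 112.41 = 0.02687 mol
Cd²⁺ + 2e⁻ → Cd, so n(e⁻) = 2 × 0.02687 = 0.05374 mol
The cells are in series, so the same charge (and hence the same n(e⁻) = 0.05374 mol) passes through both.
Sn²⁺ + 2e⁻ → Sn, so n(Sn) = 0.05374 / 2 = 0.02687 mol
m(Sn) = 0.02687 × 118.71 = 3.19 g

3.19 g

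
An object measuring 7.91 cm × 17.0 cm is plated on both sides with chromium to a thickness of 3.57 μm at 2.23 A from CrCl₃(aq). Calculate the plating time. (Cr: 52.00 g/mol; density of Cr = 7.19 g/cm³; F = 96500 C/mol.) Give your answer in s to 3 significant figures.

Plated area = 2 × 7.91 × 17.0 = 268.9 cm²
Volume = 268.9 × 3.57×10⁻⁴ cm = 0.09600 cm³
m(Cr) = 0.09600 × 7.19 = 0.6902 g
n(Cr) = 0.6902 / 52.00 = 0.01327 mol; n(e⁻) = 3 × 0.01327 = 0.03981 mol
Q = 0.03981 × 96500 = 3842 C
t = 3842 / 2.23 = 1723 s

1720 s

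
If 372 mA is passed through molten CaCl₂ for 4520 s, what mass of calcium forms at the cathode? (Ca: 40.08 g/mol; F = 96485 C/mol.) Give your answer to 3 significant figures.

0.349 g

Charge passed = 0.372 × 4520 = 1681 C
Moles of electrons = 1681 / 96485 = 0.01742 mol
Ca²⁺ + 2e⁻ → Ca, so n(Ca) = 0.01742 / 2 = 0.008710 mol
m = 0.008710 × 40.08 = 0.349 g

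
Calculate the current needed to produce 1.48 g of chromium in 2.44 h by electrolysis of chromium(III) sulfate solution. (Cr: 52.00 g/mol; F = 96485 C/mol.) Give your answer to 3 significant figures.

n(Cr) = 1.48 / 52.00 = 0.02846 mol
Cr³⁺ + 3e⁻ → Cr, so n(e⁻) = 3 × 0.02846 = 0.08538 mol
Q = 0.08538 × 96485 = 8238 C
I = Q / t = 8238 / 8784 s = 0.938 A

0.938 A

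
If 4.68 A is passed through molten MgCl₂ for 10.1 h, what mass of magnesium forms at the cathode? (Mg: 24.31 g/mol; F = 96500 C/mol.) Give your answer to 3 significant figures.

Q = It = 4.68 × 36360 = 1.702×10^5 C
n(e⁻) = Q/F = 1.702×10^5/96500 = 1.764 mol
Mg²⁺ + 2e⁻ → Mg, so n(Mg) = 1.764 / 2 = 0.8820 mol
m = 0.8820 × 24.31 = 21.4 g

21.4 g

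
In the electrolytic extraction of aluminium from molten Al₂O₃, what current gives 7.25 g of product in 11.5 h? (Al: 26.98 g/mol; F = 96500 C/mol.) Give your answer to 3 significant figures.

1.88 A

n(Al) = 7.25 / 26.98 = 0.2687 mol
Al³⁺ + 3e⁻ → Al, so n(e⁻) = 3 × 0.2687 = 0.8061 mol
Q = 0.8061 × 96500 = 77790 C
I = Q / t = 77790 / 41400 s = 1.88 A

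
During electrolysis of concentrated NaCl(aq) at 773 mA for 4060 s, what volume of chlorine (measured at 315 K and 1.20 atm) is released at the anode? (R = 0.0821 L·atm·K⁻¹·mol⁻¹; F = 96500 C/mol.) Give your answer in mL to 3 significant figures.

Charge passed = 0.773 × 4060 = 3138 C
Moles of electrons = 3138 / 96500 = 0.03252 mol
2Cl⁻ → Cl₂ + 2e⁻, so n(Cl₂) = 0.03252 / 2 = 0.01626 mol
V = nRT/P = 0.01626 × 0.0821 × 315 / 1.20 = 0.3504 L
= 350 mL

350 mL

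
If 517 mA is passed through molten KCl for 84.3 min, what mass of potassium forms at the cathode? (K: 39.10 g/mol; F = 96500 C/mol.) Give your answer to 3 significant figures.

Q = 0.517 A × 5058 s = 2615 C
n(e⁻) = Q/F = 2615/96500 = 0.02710 mol
K⁺ + e⁻ → K, so n(K) = 0.02710 mol
m = 0.02710 × 39.10 = 1.06 g

1.06 g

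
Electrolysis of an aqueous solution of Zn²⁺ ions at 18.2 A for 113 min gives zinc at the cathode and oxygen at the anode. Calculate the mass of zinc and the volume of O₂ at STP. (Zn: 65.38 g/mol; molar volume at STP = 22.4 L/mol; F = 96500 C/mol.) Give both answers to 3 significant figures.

41.8 g Zn; 7.16 L O₂

Q = 18.2 × 6780 = 1.234×10^5 C; n(e⁻) = 1.234×10^5 / 96500 = 1.279 mol
Cathode: Zn²⁺ + 2e⁻ → Zn → n(Zn) = 1.279/2 = 0.6395 mol → 41.8 g
Anode: 2H₂O → O₂ + 4H⁺ + 4e⁻ → n(O₂) = 1.279/4 = 0.3198 mol → 7.16 L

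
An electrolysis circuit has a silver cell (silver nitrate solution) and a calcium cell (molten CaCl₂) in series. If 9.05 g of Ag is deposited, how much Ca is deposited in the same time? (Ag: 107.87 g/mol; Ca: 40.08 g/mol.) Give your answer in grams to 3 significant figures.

n(Ag) = 9.05 / 107.87 = 0.08390 mol
Ag⁺ + e⁻ → Ag, so n(e⁻) = 0.08390 mol
Since the cells are in series, n(e⁻) in the Ca cell is also 0.08390 mol.
Ca²⁺ + 2e⁻ → Ca, so n(Ca) = 0.08390 / 2 = 0.04195 mol
m(Ca) = 0.04195 × 40.08 = 1.68 g

1.68 g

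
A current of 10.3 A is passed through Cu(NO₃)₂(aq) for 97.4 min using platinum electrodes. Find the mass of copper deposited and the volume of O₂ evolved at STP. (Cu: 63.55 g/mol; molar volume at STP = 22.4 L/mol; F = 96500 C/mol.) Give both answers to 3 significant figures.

19.8 g Cu; 3.49 L O₂

Q = 10.3 × 5844 = 60190 C; n(e⁻) = 60190 / 96500 = 0.6237 mol
Cathode: Cu²⁺ + 2e⁻ → Cu → n(Cu) = 0.6237/2 = 0.3119 mol → 19.8 g
Anode: 2H₂O → O₂ + 4H⁺ + 4e⁻ → n(O₂) = 0.6237/4 = 0.1559 mol → 3.49 L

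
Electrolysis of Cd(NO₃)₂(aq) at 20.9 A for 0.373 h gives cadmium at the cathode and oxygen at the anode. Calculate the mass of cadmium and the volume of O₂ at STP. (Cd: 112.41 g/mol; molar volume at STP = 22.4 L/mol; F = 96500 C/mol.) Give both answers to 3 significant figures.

16.3 g Cd; 1.63 L O₂

Q = 20.9 × 1342.8 = 28060 C; n(e⁻) = 28060 / 96500 = 0.2908 mol
Cathode: Cd²⁺ + 2e⁻ → Cd → n(Cd) = 0.2908/2 = 0.1454 mol → 16.3 g
Anode: 2H₂O → O₂ + 4H⁺ + 4e⁻ → n(O₂) = 0.2908/4 = 0.07270 mol → 1.63 L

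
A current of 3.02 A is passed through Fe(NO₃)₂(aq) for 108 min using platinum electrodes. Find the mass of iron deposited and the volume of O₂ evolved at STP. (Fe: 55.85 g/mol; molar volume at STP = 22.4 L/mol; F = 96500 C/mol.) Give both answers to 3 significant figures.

Q = 3.02 × 6480 = 19570 C; n(e⁻) = 19570 / 96500 = 0.2028 mol
Cathode: Fe²⁺ + 2e⁻ → Fe → n(Fe) = 0.2028/2 = 0.1014 mol → 5.66 g
Anode: 2H₂O → O₂ + 4H⁺ + 4e⁻ → n(O₂) = 0.2028/4 = 0.05070 mol → 1.14 L

5.66 g Fe; 1.14 L O₂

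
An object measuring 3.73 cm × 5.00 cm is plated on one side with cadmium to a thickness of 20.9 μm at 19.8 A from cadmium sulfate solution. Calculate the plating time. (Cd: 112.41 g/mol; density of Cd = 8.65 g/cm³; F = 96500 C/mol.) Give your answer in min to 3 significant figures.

Plated area = 3.73 × 5.00 = 18.65 cm²
Volume = 18.65 × 20.9×10⁻⁴ cm = 0.03898 cm³
m(Cd) = 0.03898 × 8.65 = 0.3372 g
n(Cd) = 0.3372 / 112.41 = 0.003000 mol; n(e⁻) = 2 × 0.003000 = 0.006000 mol
Q = 0.006000 × 96500 = 579.0 C
t = 579.0 / 19.8 = 29.24 s = 0.487 min

0.487 min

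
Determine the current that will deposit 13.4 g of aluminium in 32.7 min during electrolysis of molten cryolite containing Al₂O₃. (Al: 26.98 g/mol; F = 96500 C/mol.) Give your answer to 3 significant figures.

n(Al) = 13.4 / 26.98 = 0.4967 mol
Al³⁺ + 3e⁻ → Al, so n(e⁻) = 3 × 0.4967 = 1.490 mol
Q = 1.490 × 96500 = 1.438×10^5 C
I = Q / t = 1.438×10^5 / 1962 s = 73.3 A

73.3 A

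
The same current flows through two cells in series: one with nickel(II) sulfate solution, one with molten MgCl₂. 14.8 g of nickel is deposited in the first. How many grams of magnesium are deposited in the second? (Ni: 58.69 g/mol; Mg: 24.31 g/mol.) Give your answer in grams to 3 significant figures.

6.13 g

n(Ni) = 14.8 / 58.69 = 0.2522 mol
Ni²⁺ + 2e⁻ → Ni, so n(e⁻) = 2 × 0.2522 = 0.5044 mol
Since the cells are in series, n(e⁻) in the Mg cell is also 0.5044 mol.
Mg²⁺ + 2e⁻ → Mg, so n(Mg) = 0.5044 / 2 = 0.2522 mol
m(Mg) = 0.2522 × 24.31 = 6.13 g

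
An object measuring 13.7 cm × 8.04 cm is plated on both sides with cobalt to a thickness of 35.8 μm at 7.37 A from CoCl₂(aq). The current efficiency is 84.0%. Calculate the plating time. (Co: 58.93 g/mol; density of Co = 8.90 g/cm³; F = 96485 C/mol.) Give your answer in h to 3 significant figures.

1.03 h

Plated area = 2 × 13.7 × 8.04 = 220.3 cm²
Volume = 220.3 × 35.8×10⁻⁴ cm = 0.7887 cm³
m(Co) = 0.7887 × 8.90 = 7.019 g
n(Co) = 7.019 / 58.93 = 0.1191 mol; n(e⁻) = 2 × 0.1191 = 0.2382 mol
Q = 0.2382 × 96485 / 0.840 = 27360 C
t = 27360 / 7.37 = 3712 s = 1.03 h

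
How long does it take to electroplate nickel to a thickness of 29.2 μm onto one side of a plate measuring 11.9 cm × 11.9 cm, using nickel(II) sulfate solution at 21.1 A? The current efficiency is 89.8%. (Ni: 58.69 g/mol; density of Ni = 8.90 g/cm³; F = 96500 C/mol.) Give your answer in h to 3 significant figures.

0.177 h

Plated area = 11.9 × 11.9 = 141.6 cm²
Volume = 141.6 × 29.2×10⁻⁴ cm = 0.4135 cm³
m(Ni) = 0.4135 × 8.90 = 3.680 g
n(Ni) = 3.680 / 58.69 = 0.06270 mol; n(e⁻) = 2 × 0.06270 = 0.1254 mol
Q = 0.1254 × 96500 / 0.898 = 13480 C
t = 13480 / 21.1 = 638.9 s = 0.177 h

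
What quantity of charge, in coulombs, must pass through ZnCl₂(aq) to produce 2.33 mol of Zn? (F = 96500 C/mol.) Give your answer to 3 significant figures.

Zn²⁺ + 2e⁻ → Zn, so n(e⁻) = 2 × 2.33 = 4.660 mol
Q = 4.660 × 96500 = 4.497×10^5 C

4.50×10^5 C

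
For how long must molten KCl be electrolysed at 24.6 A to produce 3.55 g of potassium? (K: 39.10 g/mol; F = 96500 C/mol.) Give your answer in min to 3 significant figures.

5.94 min

n(K) = 3.55 / 39.10 = 0.09079 mol
K⁺ + e⁻ → K, so n(e⁻) = 0.09079 mol
Q = 0.09079 × 96500 = 8761 C
t = Q / I = 8761 / 24.6 = 356.1 s = 5.94 min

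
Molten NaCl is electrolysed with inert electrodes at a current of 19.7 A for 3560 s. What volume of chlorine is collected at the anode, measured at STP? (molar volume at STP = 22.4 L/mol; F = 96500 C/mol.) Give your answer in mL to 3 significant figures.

Q = 19.7 A × 3560 s = 70130 C
n(e⁻) = Q/F = 70130/96500 = 0.7267 mol
2Cl⁻ → Cl₂ + 2e⁻, so n(Cl₂) = 0.7267 / 2 = 0.3634 mol
V = 0.3634 × 22.4 = 8.140 L
= 8140 mL

8140 mL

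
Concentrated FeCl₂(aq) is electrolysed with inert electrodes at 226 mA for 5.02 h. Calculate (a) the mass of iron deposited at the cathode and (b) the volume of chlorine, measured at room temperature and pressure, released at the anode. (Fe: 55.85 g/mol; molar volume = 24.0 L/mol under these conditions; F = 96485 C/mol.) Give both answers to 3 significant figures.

Q = 0.226 × 18072 = 4084 C; n(e⁻) = 4084 / 96485 = 0.04233 mol
Cathode: Fe²⁺ + 2e⁻ → Fe → n(Fe) = 0.04233/2 = 0.02117 mol → 1.18 g
Anode: 2Cl⁻ → Cl₂ + 2e⁻ → n(Cl₂) = 0.04233/2 = 0.02117 mol → 0.508 L

1.18 g Fe; 0.508 L Cl₂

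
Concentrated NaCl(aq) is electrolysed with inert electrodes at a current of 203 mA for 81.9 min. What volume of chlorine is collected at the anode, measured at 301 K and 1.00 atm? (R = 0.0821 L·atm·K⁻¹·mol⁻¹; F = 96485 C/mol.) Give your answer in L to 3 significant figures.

Charge passed = 0.203 × 4914 = 997.5 C
n(e⁻) = 997.5 / 96485 = 0.01034 mol
2Cl⁻ → Cl₂ + 2e⁻, so n(Cl₂) = 0.01034 / 2 = 0.005170 mol
V = nRT/P = 0.005170 × 0.0821 × 301 / 1.00 = 0.1278 L

0.128 L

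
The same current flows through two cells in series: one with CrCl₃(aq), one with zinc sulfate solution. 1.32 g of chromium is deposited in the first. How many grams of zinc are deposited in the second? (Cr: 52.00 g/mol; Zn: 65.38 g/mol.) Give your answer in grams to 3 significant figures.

n(Cr) = 1.32 / 52.00 = 0.02538 mol
Cr³⁺ + 3e⁻ → Cr, so n(e⁻) = 3 × 0.02538 = 0.07614 mol
In series, the same 0.07614 mol of electrons flows through the second cell.
Zn²⁺ + 2e⁻ → Zn, so n(Zn) = 0.07614 / 2 = 0.03807 mol
m(Zn) = 0.03807 × 65.38 = 2.49 g

2.49 g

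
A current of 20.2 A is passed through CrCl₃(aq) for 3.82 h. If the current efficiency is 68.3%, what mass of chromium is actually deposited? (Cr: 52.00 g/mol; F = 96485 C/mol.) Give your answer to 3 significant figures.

Q = 20.2 × 13752 = 2.778×10^5 C
n(e⁻) = 2.778×10^5 / 96485 = 2.879 mol
Cr³⁺ + 3e⁻ → Cr, so theoretical m(Cr) = 0.9597 × 52.00 = 49.90 g
Actual mass = 68.3% × 49.90 = 34.1 g

34.1 g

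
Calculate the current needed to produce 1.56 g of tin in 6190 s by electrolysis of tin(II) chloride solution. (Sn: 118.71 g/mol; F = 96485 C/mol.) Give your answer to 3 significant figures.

n(Sn) = 1.56 / 118.71 = 0.01314 mol
Sn²⁺ + 2e⁻ → Sn, so n(e⁻) = 2 × 0.01314 = 0.02628 mol
Q = 0.02628 × 96485 = 2536 C
I = Q / t = 2536 / 6190 s = 0.410 A

0.410 A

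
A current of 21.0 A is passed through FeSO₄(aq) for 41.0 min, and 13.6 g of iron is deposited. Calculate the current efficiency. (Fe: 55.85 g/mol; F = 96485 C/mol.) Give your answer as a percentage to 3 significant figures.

91.0%

Q = 21.0 × 2460 = 51660 C
n(e⁻) = 51660 / 96485 = 0.5354 mol
Fe²⁺ + 2e⁻ → Fe, so theoretical n(Fe) = 0.2677 mol → 14.95 g
Efficiency = 13.6 / 14.95 = 0.9097 = 91.0%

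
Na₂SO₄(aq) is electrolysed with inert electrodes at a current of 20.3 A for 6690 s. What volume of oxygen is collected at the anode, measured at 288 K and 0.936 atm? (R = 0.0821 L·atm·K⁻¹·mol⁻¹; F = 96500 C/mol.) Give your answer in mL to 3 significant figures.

8890 mL

Q = 20.3 A × 6690 s = 1.358×10^5 C
Moles of electrons = 1.358×10^5 / 96500 = 1.407 mol
2H₂O → O₂ + 4H⁺ + 4e⁻, so n(O₂) = 1.407 / 4 = 0.3518 mol
V = nRT/P = 0.3518 × 0.0821 × 288 / 0.936 = 8.887 L
= 8890 mL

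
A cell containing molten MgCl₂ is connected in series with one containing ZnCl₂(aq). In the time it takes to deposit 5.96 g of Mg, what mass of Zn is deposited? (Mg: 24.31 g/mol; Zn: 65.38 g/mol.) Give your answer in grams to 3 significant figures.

n(Mg) = 5.96 / 24.31 = 0.2452 mol
Mg²⁺ + 2e⁻ → Mg, so n(e⁻) = 2 × 0.2452 = 0.4904 mol
Same current for the same time ⇒ same n(e⁻) = 0.4904 mol in both cells.
Zn²⁺ + 2e⁻ → Zn, so n(Zn) = 0.4904 / 2 = 0.2452 mol
m(Zn) = 0.2452 × 65.38 = 16.0 g

16.0 g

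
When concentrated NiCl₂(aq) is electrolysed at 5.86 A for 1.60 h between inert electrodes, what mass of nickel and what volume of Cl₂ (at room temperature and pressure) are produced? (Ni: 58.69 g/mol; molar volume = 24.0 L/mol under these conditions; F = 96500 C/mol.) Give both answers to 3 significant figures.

10.3 g Ni; 4.20 L Cl₂

Q = 5.86 × 5760 = 33750 C; n(e⁻) = 33750 / 96500 = 0.3497 mol
Cathode: Ni²⁺ + 2e⁻ → Ni → n(Ni) = 0.3497/2 = 0.1749 mol → 10.3 g
Anode: 2Cl⁻ → Cl₂ + 2e⁻ → n(Cl₂) = 0.3497/2 = 0.1749 mol → 4.20 L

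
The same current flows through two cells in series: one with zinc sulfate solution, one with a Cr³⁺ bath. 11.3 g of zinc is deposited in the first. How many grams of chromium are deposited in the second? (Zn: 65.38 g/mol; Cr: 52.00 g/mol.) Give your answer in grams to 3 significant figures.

n(Zn) = 11.3 / 65.38 = 0.1728 mol
Zn²⁺ + 2e⁻ → Zn, so n(e⁻) = 2 × 0.1728 = 0.3456 mol
Same current for the same time ⇒ same n(e⁻) = 0.3456 mol in both cells.
Cr³⁺ + 3e⁻ → Cr, so n(Cr) = 0.3456 / 3 = 0.1152 mol
m(Cr) = 0.1152 × 52.00 = 5.99 g

5.99 g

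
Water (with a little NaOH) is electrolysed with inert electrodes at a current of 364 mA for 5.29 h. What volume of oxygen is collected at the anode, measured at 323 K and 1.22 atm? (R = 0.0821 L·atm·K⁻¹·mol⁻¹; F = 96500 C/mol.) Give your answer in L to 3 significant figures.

0.390 L

Charge passed = 0.364 × 19044 = 6932 C
n(e⁻) = Q/F = 6932/96500 = 0.07183 mol
2H₂O → O₂ + 4H⁺ + 4e⁻, so n(O₂) = 0.07183 / 4 = 0.01796 mol
V = nRT/P = 0.01796 × 0.0821 × 323 / 1.22 = 0.3904 L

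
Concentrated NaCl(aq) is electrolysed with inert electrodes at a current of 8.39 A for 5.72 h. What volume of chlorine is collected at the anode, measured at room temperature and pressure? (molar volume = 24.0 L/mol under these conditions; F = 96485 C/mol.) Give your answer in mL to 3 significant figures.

21500 mL

Q = It = 8.39 × 20592 = 1.728×10^5 C
n(e⁻) = 1.728×10^5 / 96485 = 1.791 mol
2Cl⁻ → Cl₂ + 2e⁻, so n(Cl₂) = 1.791 / 2 = 0.8955 mol
V = 0.8955 × 24.0 = 21.49 L
= 21500 mL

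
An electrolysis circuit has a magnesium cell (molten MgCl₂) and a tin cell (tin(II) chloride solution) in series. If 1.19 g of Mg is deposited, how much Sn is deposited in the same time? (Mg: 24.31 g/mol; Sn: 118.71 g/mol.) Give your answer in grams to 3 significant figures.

5.81 g

n(Mg) = 1.19 / 24.31 = 0.04895 mol
Mg²⁺ + 2e⁻ → Mg, so n(e⁻) = 2 × 0.04895 = 0.09790 mol
Since the cells are in series, n(e⁻) in the Sn cell is also 0.09790 mol.
Sn²⁺ + 2e⁻ → Sn, so n(Sn) = 0.09790 / 2 = 0.04895 mol
m(Sn) = 0.04895 × 118.71 = 5.81 g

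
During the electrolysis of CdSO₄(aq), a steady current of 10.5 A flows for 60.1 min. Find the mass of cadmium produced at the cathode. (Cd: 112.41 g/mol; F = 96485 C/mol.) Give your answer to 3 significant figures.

22.1 g

Q = 10.5 A × 3606 s = 37860 C
n(e⁻) = 37860 / 96485 = 0.3924 mol
Cd²⁺ + 2e⁻ → Cd, so n(Cd) = 0.3924 / 2 = 0.1962 mol
m = 0.1962 × 112.41 = 22.1 g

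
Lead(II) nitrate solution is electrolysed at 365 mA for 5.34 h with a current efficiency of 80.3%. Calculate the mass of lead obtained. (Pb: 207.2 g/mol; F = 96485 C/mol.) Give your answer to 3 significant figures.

Q = 0.365 × 19224 = 7017 C
n(e⁻) = 7017 / 96485 = 0.07273 mol
Pb²⁺ + 2e⁻ → Pb, so theoretical m(Pb) = 0.03637 × 207.2 = 7.536 g
Actual mass = 80.3% × 7.536 = 6.05 g

6.05 g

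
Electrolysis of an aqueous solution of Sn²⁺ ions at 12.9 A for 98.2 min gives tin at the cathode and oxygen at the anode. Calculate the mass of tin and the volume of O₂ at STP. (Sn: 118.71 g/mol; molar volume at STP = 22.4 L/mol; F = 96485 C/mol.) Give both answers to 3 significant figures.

46.8 g Sn; 4.41 L O₂

Q = 12.9 × 5892 = 76010 C; n(e⁻) = 76010 / 96485 = 0.7878 mol
Cathode: Sn²⁺ + 2e⁻ → Sn → n(Sn) = 0.7878/2 = 0.3939 mol → 46.8 g
Anode: 2H₂O → O₂ + 4H⁺ + 4e⁻ → n(O₂) = 0.7878/4 = 0.1970 mol → 4.41 L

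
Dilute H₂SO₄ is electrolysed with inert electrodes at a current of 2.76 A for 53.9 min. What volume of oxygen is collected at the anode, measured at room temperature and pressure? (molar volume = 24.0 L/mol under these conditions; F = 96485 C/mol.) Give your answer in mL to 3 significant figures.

555 mL

Q = 2.76 A × 3234 s = 8926 C
n(e⁻) = Q/F = 8926/96485 = 0.09251 mol
2H₂O → O₂ + 4H⁺ + 4e⁻, so n(O₂) = 0.09251 / 4 = 0.02313 mol
V = 0.02313 × 24.0 = 0.5551 L
= 555 mL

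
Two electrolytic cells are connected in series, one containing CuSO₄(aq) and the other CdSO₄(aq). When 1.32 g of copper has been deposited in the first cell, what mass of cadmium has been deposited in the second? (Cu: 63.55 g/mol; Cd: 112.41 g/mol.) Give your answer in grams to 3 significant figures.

2.33 g

n(Cu) = 1.32 / 63.55 = 0.02077 mol
Cu²⁺ + 2e⁻ → Cu, so n(e⁻) = 2 × 0.02077 = 0.04154 mol
Same current for the same time ⇒ same n(e⁻) = 0.04154 mol in both cells.
Cd²⁺ + 2e⁻ → Cd, so n(Cd) = 0.04154 / 2 = 0.02077 mol
m(Cd) = 0.02077 × 112.41 = 2.33 g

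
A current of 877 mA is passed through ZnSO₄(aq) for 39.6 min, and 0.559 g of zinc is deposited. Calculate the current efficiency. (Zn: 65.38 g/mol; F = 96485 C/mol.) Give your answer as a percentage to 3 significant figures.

79.2%

Q = 0.877 × 2376 = 2084 C
n(e⁻) = 2084 / 96485 = 0.02160 mol
Zn²⁺ + 2e⁻ → Zn, so theoretical n(Zn) = 0.01080 mol → 0.7061 g
Efficiency = 0.559 / 0.7061 = 0.7917 = 79.2%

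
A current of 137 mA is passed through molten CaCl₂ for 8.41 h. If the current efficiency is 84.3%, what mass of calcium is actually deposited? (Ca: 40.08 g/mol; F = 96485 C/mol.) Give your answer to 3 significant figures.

Q = 0.137 × 30276 = 4148 C
n(e⁻) = 4148 / 96485 = 0.04299 mol
Ca²⁺ + 2e⁻ → Ca, so theoretical m(Ca) = 0.02150 × 40.08 = 0.8617 g
Actual mass = 84.3% × 0.8617 = 0.726 g

0.726 g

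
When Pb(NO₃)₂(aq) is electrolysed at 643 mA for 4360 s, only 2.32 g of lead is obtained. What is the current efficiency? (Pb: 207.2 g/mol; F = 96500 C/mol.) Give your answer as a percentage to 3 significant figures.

77.1%

Q = 0.643 × 4360 = 2803 C
n(e⁻) = 2803 / 96500 = 0.02905 mol
Pb²⁺ + 2e⁻ → Pb, so theoretical n(Pb) = 0.01453 mol → 3.011 g
Efficiency = 2.32 / 3.011 = 0.7705 = 77.1%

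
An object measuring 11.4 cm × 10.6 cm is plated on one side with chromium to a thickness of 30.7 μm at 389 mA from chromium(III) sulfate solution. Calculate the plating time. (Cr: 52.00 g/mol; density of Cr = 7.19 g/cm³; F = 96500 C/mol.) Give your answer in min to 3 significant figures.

636 min

Plated area = 11.4 × 10.6 = 120.8 cm²
Volume = 120.8 × 30.7×10⁻⁴ cm = 0.3709 cm³
m(Cr) = 0.3709 × 7.19 = 2.667 g
n(Cr) = 2.667 / 52.00 = 0.05129 mol; n(e⁻) = 3 × 0.05129 = 0.1539 mol
Q = 0.1539 × 96500 = 14850 C
t = 14850 / 0.389 = 38170 s = 636 min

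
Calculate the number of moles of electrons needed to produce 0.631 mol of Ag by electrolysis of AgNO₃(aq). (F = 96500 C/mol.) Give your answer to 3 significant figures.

Ag⁺ + e⁻ → Ag, so n(e⁻) = 1 × 0.631 = 0.6310 mol

0.631 mol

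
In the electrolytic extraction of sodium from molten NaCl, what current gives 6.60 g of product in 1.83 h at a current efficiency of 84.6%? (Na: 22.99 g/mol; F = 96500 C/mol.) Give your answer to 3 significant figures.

n(Na) = 6.60 / 22.99 = 0.2871 mol
Na⁺ + e⁻ → Na, so n(e⁻) = 0.2871 mol
Q = 0.2871 × 96500 / 0.846 = 32750 C
I = Q / t = 32750 / 6588 s = 4.97 A

4.97 A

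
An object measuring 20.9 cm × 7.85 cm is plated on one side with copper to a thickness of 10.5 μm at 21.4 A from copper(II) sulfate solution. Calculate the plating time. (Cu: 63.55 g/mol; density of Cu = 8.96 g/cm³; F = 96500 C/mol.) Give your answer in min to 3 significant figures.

3.65 min

Plated area = 20.9 × 7.85 = 164.1 cm²
Volume = 164.1 × 10.5×10⁻⁴ cm = 0.1723 cm³
m(Cu) = 0.1723 × 8.96 = 1.544 g
n(Cu) = 1.544 / 63.55 = 0.02430 mol; n(e⁻) = 2 × 0.02430 = 0.04860 mol
Q = 0.04860 × 96500 = 4690 C
t = 4690 / 21.4 = 219.2 s = 3.65 min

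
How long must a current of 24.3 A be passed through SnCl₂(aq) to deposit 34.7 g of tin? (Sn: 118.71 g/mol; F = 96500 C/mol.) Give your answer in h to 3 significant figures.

n(Sn) = 34.7 / 118.71 = 0.2923 mol
Sn²⁺ + 2e⁻ → Sn, so n(e⁻) = 2 × 0.2923 = 0.5846 mol
Q = 0.5846 × 96500 = 56410 C
t = Q / I = 56410 / 24.3 = 2321 s = 0.645 h

0.645 h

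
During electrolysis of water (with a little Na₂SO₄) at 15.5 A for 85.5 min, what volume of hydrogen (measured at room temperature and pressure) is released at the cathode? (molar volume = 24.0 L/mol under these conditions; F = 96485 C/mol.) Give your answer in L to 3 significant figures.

Charge passed = 15.5 × 5130 = 79520 C
Moles of electrons = 79520 / 96485 = 0.8242 mol
2H⁺ + 2e⁻ → H₂, so n(H₂) = 0.8242 / 2 = 0.4121 mol
V = 0.4121 × 24.0 = 9.890 L

9.89 L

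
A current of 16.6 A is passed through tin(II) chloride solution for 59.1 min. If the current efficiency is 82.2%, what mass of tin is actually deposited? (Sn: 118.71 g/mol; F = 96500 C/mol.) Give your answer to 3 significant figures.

29.8 g

Q = 16.6 × 3546 = 58860 C
n(e⁻) = 58860 / 96500 = 0.6099 mol
Sn²⁺ + 2e⁻ → Sn, so theoretical m(Sn) = 0.3050 × 118.71 = 36.21 g
Actual mass = 82.2% × 36.21 = 29.8 g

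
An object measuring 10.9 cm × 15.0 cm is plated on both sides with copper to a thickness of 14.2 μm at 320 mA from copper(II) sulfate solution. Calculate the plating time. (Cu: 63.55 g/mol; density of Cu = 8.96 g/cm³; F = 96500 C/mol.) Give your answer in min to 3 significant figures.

658 min

Plated area = 2 × 10.9 × 15.0 = 327.0 cm²
Volume = 327.0 × 14.2×10⁻⁴ cm = 0.4643 cm³
m(Cu) = 0.4643 × 8.96 = 4.160 g
n(Cu) = 4.160 / 63.55 = 0.06546 mol; n(e⁻) = 2 × 0.06546 = 0.1309 mol
Q = 0.1309 × 96500 = 12630 C
t = 12630 / 0.320 = 39470 s = 658 min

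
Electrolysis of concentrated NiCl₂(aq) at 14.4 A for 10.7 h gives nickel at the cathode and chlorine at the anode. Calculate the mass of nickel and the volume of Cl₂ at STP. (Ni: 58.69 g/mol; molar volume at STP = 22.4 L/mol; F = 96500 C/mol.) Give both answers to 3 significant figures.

169 g Ni; 64.4 L Cl₂

Q = 14.4 × 38520 = 5.547×10^5 C; n(e⁻) = 5.547×10^5 / 96500 = 5.748 mol
Cathode: Ni²⁺ + 2e⁻ → Ni → n(Ni) = 5.748/2 = 2.874 mol → 169 g
Anode: 2Cl⁻ → Cl₂ + 2e⁻ → n(Cl₂) = 5.748/2 = 2.874 mol → 64.4 L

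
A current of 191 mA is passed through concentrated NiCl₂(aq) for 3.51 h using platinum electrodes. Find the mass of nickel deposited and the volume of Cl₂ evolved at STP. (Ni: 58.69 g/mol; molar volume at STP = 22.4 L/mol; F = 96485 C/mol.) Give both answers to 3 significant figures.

0.734 g Ni; 0.280 L Cl₂

Q = 0.191 × 12636 = 2413 C; n(e⁻) = 2413 / 96485 = 0.02501 mol
Cathode: Ni²⁺ + 2e⁻ → Ni → n(Ni) = 0.02501/2 = 0.01251 mol → 0.734 g
Anode: 2Cl⁻ → Cl₂ + 2e⁻ → n(Cl₂) = 0.02501/2 = 0.01251 mol → 0.280 L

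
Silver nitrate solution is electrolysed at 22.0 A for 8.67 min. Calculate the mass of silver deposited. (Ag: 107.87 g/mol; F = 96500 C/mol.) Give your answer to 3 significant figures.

Charge passed = 22.0 × 520.2 = 11440 C
n(e⁻) = Q/F = 11440/96500 = 0.1185 mol
Ag⁺ + e⁻ → Ag, so n(Ag) = 0.1185 mol
m = 0.1185 × 107.87 = 12.8 g

12.8 g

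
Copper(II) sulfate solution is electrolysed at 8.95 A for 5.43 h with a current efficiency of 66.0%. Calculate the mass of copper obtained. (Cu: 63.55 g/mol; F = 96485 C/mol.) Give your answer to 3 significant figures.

38.0 g

Q = 8.95 × 19548 = 1.750×10^5 C
n(e⁻) = 1.750×10^5 / 96485 = 1.814 mol
Cu²⁺ + 2e⁻ → Cu, so theoretical m(Cu) = 0.9070 × 63.55 = 57.64 g
Actual mass = 66.0% × 57.64 = 38.0 g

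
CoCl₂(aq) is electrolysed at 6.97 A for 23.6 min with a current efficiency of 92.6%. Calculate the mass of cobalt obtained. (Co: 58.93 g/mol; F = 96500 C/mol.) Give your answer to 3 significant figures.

Q = 6.97 × 1416 = 9870 C
n(e⁻) = 9870 / 96500 = 0.1023 mol
Co²⁺ + 2e⁻ → Co, so theoretical m(Co) = 0.05115 × 58.93 = 3.014 g
Actual mass = 92.6% × 3.014 = 2.79 g

2.79 g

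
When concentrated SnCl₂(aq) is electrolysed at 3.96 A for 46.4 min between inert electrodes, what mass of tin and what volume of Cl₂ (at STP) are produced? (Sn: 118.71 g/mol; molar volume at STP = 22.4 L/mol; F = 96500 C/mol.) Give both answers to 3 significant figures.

Q = 3.96 × 2784 = 11020 C; n(e⁻) = 11020 / 96500 = 0.1142 mol
Cathode: Sn²⁺ + 2e⁻ → Sn → n(Sn) = 0.1142/2 = 0.05710 mol → 6.78 g
Anode: 2Cl⁻ → Cl₂ + 2e⁻ → n(Cl₂) = 0.1142/2 = 0.05710 mol → 1.28 L

6.78 g Sn; 1.28 L Cl₂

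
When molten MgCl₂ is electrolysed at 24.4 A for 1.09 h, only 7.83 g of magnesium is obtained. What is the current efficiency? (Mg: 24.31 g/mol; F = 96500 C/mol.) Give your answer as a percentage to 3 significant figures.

64.9%

Q = 24.4 × 3924 = 95750 C
n(e⁻) = 95750 / 96500 = 0.9922 mol
Mg²⁺ + 2e⁻ → Mg, so theoretical n(Mg) = 0.4961 mol → 12.06 g
Efficiency = 7.83 / 12.06 = 0.6493 = 64.9%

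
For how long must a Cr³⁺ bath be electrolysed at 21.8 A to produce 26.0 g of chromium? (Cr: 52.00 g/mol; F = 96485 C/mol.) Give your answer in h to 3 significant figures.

n(Cr) = 26.0 / 52.00 = 0.5000 mol
Cr³⁺ + 3e⁻ → Cr, so n(e⁻) = 3 × 0.5000 = 1.500 mol
Q = 1.500 × 96485 = 1.447×10^5 C
t = Q / I = 1.447×10^5 / 21.8 = 6638 s = 1.84 h

1.84 h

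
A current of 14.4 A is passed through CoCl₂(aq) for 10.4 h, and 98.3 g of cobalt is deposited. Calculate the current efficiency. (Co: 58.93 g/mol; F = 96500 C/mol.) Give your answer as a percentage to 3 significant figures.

59.7%

Q = 14.4 × 37440 = 5.391×10^5 C
n(e⁻) = 5.391×10^5 / 96500 = 5.587 mol
Co²⁺ + 2e⁻ → Co, so theoretical n(Co) = 2.794 mol → 164.7 g
Efficiency = 98.3 / 164.7 = 0.5968 = 59.7%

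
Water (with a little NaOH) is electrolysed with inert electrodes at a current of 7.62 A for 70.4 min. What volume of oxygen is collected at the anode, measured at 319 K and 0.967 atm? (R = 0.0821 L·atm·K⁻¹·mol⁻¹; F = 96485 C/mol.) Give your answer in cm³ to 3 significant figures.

Charge passed = 7.62 × 4224 = 32190 C
n(e⁻) = 32190 / 96485 = 0.3336 mol
2H₂O → O₂ + 4H⁺ + 4e⁻, so n(O₂) = 0.3336 / 4 = 0.08340 mol
V = nRT/P = 0.08340 × 0.0821 × 319 / 0.967 = 2.259 L
= 2260 cm³

2260 cm³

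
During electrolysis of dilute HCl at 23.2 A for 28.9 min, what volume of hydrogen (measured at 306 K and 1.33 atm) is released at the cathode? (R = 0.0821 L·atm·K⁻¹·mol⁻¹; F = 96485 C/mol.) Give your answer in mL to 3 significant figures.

Charge passed = 23.2 × 1734 = 40230 C
Moles of electrons = 40230 / 96485 = 0.4170 mol
2H⁺ + 2e⁻ → H₂, so n(H₂) = 0.4170 / 2 = 0.2085 mol
V = nRT/P = 0.2085 × 0.0821 × 306 / 1.33 = 3.938 L
= 3940 mL

3940 mL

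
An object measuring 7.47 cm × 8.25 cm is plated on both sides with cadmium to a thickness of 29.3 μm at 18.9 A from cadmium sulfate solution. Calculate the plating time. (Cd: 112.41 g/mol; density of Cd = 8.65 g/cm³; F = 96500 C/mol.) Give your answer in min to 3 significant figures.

Plated area = 2 × 7.47 × 8.25 = 123.3 cm²
Volume = 123.3 × 29.3×10⁻⁴ cm = 0.3613 cm³
m(Cd) = 0.3613 × 8.65 = 3.125 g
n(Cd) = 3.125 / 112.41 = 0.02780 mol; n(e⁻) = 2 × 0.02780 = 0.05560 mol
Q = 0.05560 × 96500 = 5365 C
t = 5365 / 18.9 = 283.9 s = 4.73 min

4.73 min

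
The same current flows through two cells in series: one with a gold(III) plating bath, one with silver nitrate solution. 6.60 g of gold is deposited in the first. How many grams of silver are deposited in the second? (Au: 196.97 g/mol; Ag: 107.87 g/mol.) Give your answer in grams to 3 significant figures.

10.8 g

n(Au) = 6.60 / 196.97 = 0.03351 mol
Au³⁺ + 3e⁻ → Au, so n(e⁻) = 3 × 0.03351 = 0.1005 mol
Since the cells are in series, n(e⁻) in the Ag cell is also 0.1005 mol.
Ag⁺ + e⁻ → Ag, so n(Ag) = 0.1005 mol
m(Ag) = 0.1005 × 107.87 = 10.8 g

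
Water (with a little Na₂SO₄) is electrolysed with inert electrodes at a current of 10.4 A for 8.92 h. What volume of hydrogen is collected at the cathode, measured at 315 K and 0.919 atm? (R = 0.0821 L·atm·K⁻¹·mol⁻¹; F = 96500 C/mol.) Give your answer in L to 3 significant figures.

Charge passed = 10.4 × 32112 = 3.340×10^5 C
Moles of electrons = 3.340×10^5 / 96500 = 3.461 mol
2H⁺ + 2e⁻ → H₂, so n(H₂) = 3.461 / 2 = 1.731 mol
V = nRT/P = 1.731 × 0.0821 × 315 / 0.919 = 48.71 L

48.7 L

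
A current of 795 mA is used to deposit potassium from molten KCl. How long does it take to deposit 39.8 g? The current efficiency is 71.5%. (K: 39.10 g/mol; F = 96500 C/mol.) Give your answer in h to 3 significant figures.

48.0 h

n(K) = 39.8 / 39.10 = 1.018 mol
K⁺ + e⁻ → K, so n(e⁻) = 1.018 mol
Q = 1.018 × 96500 / 0.715 = 1.374×10^5 C
t = Q / I = 1.374×10^5 / 0.795 = 1.728×10^5 s = 48.0 h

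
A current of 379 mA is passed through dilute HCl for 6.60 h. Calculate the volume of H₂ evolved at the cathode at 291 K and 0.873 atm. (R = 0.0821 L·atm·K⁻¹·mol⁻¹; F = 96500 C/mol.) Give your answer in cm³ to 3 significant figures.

1280 cm³

Charge passed = 0.379 × 23760 = 9005 C
Moles of electrons = 9005 / 96500 = 0.09332 mol
2H⁺ + 2e⁻ → H₂, so n(H₂) = 0.09332 / 2 = 0.04666 mol
V = nRT/P = 0.04666 × 0.0821 × 291 / 0.873 = 1.277 L
= 1280 cm³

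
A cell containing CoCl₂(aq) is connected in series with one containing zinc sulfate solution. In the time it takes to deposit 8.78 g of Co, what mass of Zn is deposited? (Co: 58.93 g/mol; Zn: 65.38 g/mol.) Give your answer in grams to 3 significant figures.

9.74 g

n(Co) = 8.78 / 58.93 = 0.1490 mol
Co²⁺ + 2e⁻ → Co, so n(e⁻) = 2 × 0.1490 = 0.2980 mol
Since the cells are in series, n(e⁻) in the Zn cell is also 0.2980 mol.
Zn²⁺ + 2e⁻ → Zn, so n(Zn) = 0.2980 / 2 = 0.1490 mol
m(Zn) = 0.1490 × 65.38 = 9.74 g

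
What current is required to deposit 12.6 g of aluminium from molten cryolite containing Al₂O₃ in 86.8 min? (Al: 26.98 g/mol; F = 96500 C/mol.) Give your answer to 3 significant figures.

26.0 A

n(Al) = 12.6 / 26.98 = 0.4670 mol
Al³⁺ + 3e⁻ → Al, so n(e⁻) = 3 × 0.4670 = 1.401 mol
Q = 1.401 × 96500 = 1.352×10^5 C
I = Q / t = 1.352×10^5 / 5208 s = 26.0 A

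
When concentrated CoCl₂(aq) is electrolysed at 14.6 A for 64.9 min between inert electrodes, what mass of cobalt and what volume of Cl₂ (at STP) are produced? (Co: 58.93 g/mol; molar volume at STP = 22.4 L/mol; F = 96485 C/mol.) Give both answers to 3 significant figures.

Q = 14.6 × 3894 = 56850 C; n(e⁻) = 56850 / 96485 = 0.5892 mol
Cathode: Co²⁺ + 2e⁻ → Co → n(Co) = 0.5892/2 = 0.2946 mol → 17.4 g
Anode: 2Cl⁻ → Cl₂ + 2e⁻ → n(Cl₂) = 0.5892/2 = 0.2946 mol → 6.60 L

17.4 g Co; 6.60 L Cl₂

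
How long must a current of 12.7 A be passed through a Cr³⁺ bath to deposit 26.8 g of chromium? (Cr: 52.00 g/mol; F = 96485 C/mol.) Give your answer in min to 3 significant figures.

196 min

n(Cr) = 26.8 / 52.00 = 0.5154 mol
Cr³⁺ + 3e⁻ → Cr, so n(e⁻) = 3 × 0.5154 = 1.546 mol
Q = 1.546 × 96485 = 1.492×10^5 C
t = Q / I = 1.492×10^5 / 12.7 = 11750 s = 196 min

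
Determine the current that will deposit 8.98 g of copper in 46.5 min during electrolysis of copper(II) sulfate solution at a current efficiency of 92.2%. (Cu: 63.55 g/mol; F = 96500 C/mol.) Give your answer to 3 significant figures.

10.6 A

n(Cu) = 8.98 / 63.55 = 0.1413 mol
Cu²⁺ + 2e⁻ → Cu, so n(e⁻) = 2 × 0.1413 = 0.2826 mol
Q = 0.2826 × 96500 / 0.922 = 29580 C
I = Q / t = 29580 / 2790 s = 10.6 A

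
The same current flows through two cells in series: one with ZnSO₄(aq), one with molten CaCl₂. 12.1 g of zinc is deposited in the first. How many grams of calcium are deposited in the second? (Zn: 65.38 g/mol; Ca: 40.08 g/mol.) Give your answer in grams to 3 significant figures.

n(Zn) = 12.1 / 65.38 = 0.1851 mol
Zn²⁺ + 2e⁻ → Zn, so n(e⁻) = 2 × 0.1851 = 0.3702 mol
Since the cells are in series, n(e⁻) in the Ca cell is also 0.3702 mol.
Ca²⁺ + 2e⁻ → Ca, so n(Ca) = 0.3702 / 2 = 0.1851 mol
m(Ca) = 0.1851 × 40.08 = 7.42 g

7.42 g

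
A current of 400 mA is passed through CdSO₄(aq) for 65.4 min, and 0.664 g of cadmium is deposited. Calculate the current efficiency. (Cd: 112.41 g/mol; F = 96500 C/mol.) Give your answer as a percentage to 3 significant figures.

Q = 0.400 × 3924 = 1570 C
n(e⁻) = 1570 / 96500 = 0.01627 mol
Cd²⁺ + 2e⁻ → Cd, so theoretical n(Cd) = 0.008135 mol → 0.9145 g
Efficiency = 0.664 / 0.9145 = 0.7261 = 72.6%

72.6%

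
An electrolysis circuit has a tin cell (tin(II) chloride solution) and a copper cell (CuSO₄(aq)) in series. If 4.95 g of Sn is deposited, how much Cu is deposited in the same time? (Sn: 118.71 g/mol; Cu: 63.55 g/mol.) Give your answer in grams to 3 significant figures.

n(Sn) = 4.95 / 118.71 = 0.04170 mol
Sn²⁺ + 2e⁻ → Sn, so n(e⁻) = 2 × 0.04170 = 0.08340 mol
The cells are in series, so the same charge (and hence the same n(e⁻) = 0.08340 mol) passes through both.
Cu²⁺ + 2e⁻ → Cu, so n(Cu) = 0.08340 / 2 = 0.04170 mol
m(Cu) = 0.04170 × 63.55 = 2.65 g

2.65 g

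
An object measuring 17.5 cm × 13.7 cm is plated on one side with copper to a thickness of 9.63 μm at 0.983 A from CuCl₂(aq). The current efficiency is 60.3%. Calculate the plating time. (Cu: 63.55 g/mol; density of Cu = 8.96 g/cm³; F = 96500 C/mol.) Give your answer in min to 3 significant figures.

Plated area = 17.5 × 13.7 = 239.8 cm²
Volume = 239.8 × 9.63×10⁻⁴ cm = 0.2309 cm³
m(Cu) = 0.2309 × 8.96 = 2.069 g
n(Cu) = 2.069 / 63.55 = 0.03256 mol; n(e⁻) = 2 × 0.03256 = 0.06512 mol
Q = 0.06512 × 96500 / 0.603 = 10420 C
t = 10420 / 0.983 = 10600 s = 177 min

177 min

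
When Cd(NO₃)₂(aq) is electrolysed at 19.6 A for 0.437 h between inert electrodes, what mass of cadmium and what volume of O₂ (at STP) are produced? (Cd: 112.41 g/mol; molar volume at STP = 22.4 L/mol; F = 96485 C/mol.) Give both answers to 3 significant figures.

Q = 19.6 × 1573.2 = 30830 C; n(e⁻) = 30830 / 96485 = 0.3195 mol
Cathode: Cd²⁺ + 2e⁻ → Cd → n(Cd) = 0.3195/2 = 0.1598 mol → 18.0 g
Anode: 2H₂O → O₂ + 4H⁺ + 4e⁻ → n(O₂) = 0.3195/4 = 0.07988 mol → 1.79 L

18.0 g Cd; 1.79 L O₂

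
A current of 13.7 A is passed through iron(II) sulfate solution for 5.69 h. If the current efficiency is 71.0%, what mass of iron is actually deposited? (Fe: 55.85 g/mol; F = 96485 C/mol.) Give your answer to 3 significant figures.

Q = 13.7 × 20484 = 2.806×10^5 C
n(e⁻) = 2.806×10^5 / 96485 = 2.908 mol
Fe²⁺ + 2e⁻ → Fe, so theoretical m(Fe) = 1.454 × 55.85 = 81.21 g
Actual mass = 71.0% × 81.21 = 57.7 g

57.7 g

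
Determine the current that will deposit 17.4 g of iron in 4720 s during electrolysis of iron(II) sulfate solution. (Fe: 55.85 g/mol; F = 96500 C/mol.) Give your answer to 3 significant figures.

12.7 A

n(Fe) = 17.4 / 55.85 = 0.3115 mol
Fe²⁺ + 2e⁻ → Fe, so n(e⁻) = 2 × 0.3115 = 0.6230 mol
Q = 0.6230 × 96500 = 60120 C
I = Q / t = 60120 / 4720 s = 12.7 A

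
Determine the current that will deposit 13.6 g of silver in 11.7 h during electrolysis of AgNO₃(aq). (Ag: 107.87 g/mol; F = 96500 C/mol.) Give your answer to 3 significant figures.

0.289 A

n(Ag) = 13.6 / 107.87 = 0.1261 mol
Ag⁺ + e⁻ → Ag, so n(e⁻) = 0.1261 mol
Q = 0.1261 × 96500 = 12170 C
I = Q / t = 12170 / 42120 s = 0.289 A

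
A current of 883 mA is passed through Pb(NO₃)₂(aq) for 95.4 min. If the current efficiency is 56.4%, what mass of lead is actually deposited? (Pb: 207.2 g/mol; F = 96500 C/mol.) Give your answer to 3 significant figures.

3.06 g

Q = 0.883 × 5724 = 5054 C
n(e⁻) = 5054 / 96500 = 0.05237 mol
Pb²⁺ + 2e⁻ → Pb, so theoretical m(Pb) = 0.02619 × 207.2 = 5.427 g
Actual mass = 56.4% × 5.427 = 3.06 g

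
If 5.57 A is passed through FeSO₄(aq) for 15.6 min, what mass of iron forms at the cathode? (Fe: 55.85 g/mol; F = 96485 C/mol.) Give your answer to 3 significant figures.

Q = 5.57 A × 936 s = 5214 C
Moles of electrons = 5214 / 96485 = 0.05404 mol
Fe²⁺ + 2e⁻ → Fe, so n(Fe) = 0.05404 / 2 = 0.02702 mol
m = 0.02702 × 55.85 = 1.51 g

1.51 g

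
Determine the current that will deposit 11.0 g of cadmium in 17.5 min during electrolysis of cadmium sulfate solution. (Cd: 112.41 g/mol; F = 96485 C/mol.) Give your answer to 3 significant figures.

n(Cd) = 11.0 / 112.41 = 0.09786 mol
Cd²⁺ + 2e⁻ → Cd, so n(e⁻) = 2 × 0.09786 = 0.1957 mol
Q = 0.1957 × 96485 = 18880 C
I = Q / t = 18880 / 1050 s = 18.0 A

18.0 A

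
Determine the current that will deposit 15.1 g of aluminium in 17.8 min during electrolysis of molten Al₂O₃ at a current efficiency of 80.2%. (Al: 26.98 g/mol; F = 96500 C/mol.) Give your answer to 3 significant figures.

189 A

n(Al) = 15.1 / 26.98 = 0.5597 mol
Al³⁺ + 3e⁻ → Al, so n(e⁻) = 3 × 0.5597 = 1.679 mol
Q = 1.679 × 96500 / 0.802 = 2.020×10^5 C
I = Q / t = 2.020×10^5 / 1068 s = 189 A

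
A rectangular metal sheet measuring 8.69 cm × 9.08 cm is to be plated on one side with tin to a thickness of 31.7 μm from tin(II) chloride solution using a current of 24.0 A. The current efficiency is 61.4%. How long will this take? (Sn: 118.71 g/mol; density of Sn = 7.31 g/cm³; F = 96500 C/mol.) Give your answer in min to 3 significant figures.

Plated area = 8.69 × 9.08 = 78.91 cm²
Volume = 78.91 × 31.7×10⁻⁴ cm = 0.2501 cm³
m(Sn) = 0.2501 × 7.31 = 1.828 g
n(Sn) = 1.828 / 118.71 = 0.01540 mol; n(e⁻) = 2 × 0.01540 = 0.03080 mol
Q = 0.03080 × 96500 / 0.614 = 4841 C
t = 4841 / 24.0 = 201.7 s = 3.36 min

3.36 min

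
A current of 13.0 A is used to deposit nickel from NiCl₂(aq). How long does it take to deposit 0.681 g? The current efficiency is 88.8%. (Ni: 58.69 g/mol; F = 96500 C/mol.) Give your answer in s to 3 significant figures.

n(Ni) = 0.681 / 58.69 = 0.01160 mol
Ni²⁺ + 2e⁻ → Ni, so n(e⁻) = 2 × 0.01160 = 0.02320 mol
Q = 0.02320 × 96500 / 0.888 = 2521 C
t = Q / I = 2521 / 13.0 = 193.9 s

194 s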